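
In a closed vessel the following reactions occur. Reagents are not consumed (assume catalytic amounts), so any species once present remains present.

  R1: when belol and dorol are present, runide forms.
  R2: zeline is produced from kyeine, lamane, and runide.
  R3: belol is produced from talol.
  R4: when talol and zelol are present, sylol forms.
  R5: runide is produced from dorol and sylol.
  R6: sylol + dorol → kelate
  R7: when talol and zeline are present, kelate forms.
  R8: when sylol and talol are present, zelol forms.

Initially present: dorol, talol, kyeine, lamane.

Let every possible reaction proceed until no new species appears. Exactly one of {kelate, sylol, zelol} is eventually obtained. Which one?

talol present → belol forms (R3).
belol and dorol present → runide forms (R1).
kyeine, lamane, and runide present → zeline forms (R2).
talol and zeline present → kelate forms (R7).
zelol would need sylol and talol (R8), but sylol never forms. sylol would need talol and zelol (R4), but zelol never forms.

kelate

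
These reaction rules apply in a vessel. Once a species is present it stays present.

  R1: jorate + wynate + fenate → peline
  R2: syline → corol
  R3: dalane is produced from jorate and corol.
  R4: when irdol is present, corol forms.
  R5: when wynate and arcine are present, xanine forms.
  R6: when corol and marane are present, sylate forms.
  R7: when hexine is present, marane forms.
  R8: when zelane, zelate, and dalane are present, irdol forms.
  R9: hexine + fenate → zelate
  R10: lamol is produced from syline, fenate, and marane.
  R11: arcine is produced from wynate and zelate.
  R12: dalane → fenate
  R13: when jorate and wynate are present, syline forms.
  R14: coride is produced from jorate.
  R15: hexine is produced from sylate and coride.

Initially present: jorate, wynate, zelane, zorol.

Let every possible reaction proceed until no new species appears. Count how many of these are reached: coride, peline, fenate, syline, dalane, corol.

jorate and wynate present → syline forms (R13).
jorate present → coride forms (R14).
syline present → corol forms (R2).
jorate and corol present → dalane forms (R3).
dalane present → fenate forms (R12).
jorate, wynate, and fenate present → peline forms (R1).
coride: reached.
peline: reached.
fenate: reached.
syline: reached.
dalane: reached.
corol: reached.
All 6 are reached.

6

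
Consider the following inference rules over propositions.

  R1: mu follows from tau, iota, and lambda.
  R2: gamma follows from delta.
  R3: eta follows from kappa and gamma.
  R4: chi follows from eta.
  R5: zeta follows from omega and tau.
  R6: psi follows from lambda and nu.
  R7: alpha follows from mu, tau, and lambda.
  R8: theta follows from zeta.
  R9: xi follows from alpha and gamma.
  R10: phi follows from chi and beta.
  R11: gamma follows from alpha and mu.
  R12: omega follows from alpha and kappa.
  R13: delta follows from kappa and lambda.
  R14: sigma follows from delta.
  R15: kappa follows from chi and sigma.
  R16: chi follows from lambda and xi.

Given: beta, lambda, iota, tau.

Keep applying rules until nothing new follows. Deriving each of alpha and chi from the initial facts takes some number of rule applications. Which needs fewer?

alpha: tau, iota, and lambda hold, so mu follows (R1). From mu, tau, and lambda, R7 gives alpha. [2 rule applications]
chi: From tau, iota, and lambda, R1 gives mu. From mu, tau, and lambda, R7 gives alpha. alpha and mu hold, so gamma follows (R11). alpha and gamma hold, so xi follows (R9). lambda and xi hold, so chi follows (R16). [5 rule applications]
alpha needs fewer.

alpha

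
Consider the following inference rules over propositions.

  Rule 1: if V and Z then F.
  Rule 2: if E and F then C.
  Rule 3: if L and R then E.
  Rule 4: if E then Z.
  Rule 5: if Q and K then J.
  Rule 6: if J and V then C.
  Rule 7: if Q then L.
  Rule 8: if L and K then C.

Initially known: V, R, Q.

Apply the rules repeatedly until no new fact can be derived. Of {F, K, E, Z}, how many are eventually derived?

3

Q holds, so L follows (Rule 7).
From L and R, Rule 3 gives E.
E holds, so Z follows (Rule 4).
From V and Z, Rule 1 gives F.
F: reached.
No rule produces K, and it is not given.
E: reached.
Z: reached.
Reached: F, E, and Z — 3 of the 4.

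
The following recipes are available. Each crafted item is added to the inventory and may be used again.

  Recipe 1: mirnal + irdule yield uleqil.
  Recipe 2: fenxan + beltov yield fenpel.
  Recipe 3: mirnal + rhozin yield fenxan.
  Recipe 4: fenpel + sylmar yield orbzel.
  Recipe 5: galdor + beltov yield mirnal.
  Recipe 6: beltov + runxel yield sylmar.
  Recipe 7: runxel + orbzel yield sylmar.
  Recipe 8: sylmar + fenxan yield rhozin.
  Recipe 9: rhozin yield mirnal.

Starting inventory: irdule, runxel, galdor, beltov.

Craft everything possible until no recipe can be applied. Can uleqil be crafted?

Using Recipe 5, galdor and beltov make mirnal.
mirnal + irdule → uleqil (Recipe 1).

Yes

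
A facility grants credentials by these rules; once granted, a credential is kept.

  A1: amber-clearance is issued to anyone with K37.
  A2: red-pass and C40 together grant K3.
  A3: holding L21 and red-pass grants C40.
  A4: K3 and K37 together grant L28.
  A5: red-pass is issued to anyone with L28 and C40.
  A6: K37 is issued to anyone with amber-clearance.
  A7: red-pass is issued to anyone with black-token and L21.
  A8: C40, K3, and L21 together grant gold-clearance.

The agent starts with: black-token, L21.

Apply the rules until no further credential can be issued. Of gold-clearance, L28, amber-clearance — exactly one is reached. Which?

Holding black-token and L21 grants red-pass (A7).
Holding L21 and red-pass grants C40 (A3).
Holding red-pass and C40 grants K3 (A2).
Holding C40, K3, and L21 grants gold-clearance (A8).
amber-clearance would need K37 (A1), but K37 is never granted. L28 would need K3 and K37 (A4), but K37 is never granted.

gold-clearance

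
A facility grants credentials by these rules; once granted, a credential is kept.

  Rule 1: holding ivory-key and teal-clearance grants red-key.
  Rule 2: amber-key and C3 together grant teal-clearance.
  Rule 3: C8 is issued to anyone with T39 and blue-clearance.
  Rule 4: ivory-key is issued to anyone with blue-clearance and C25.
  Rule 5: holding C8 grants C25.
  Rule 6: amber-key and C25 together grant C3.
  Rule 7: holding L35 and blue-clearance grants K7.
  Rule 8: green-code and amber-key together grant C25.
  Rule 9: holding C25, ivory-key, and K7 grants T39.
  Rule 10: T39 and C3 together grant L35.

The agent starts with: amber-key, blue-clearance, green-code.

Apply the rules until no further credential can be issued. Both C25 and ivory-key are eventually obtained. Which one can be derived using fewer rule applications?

C25: Holding green-code and amber-key grants C25 (Rule 8). [1 rule application]
ivory-key: Holding green-code and amber-key grants C25 (Rule 8). Holding blue-clearance and C25 grants ivory-key (Rule 4). [2 rule applications]
C25 needs fewer.

C25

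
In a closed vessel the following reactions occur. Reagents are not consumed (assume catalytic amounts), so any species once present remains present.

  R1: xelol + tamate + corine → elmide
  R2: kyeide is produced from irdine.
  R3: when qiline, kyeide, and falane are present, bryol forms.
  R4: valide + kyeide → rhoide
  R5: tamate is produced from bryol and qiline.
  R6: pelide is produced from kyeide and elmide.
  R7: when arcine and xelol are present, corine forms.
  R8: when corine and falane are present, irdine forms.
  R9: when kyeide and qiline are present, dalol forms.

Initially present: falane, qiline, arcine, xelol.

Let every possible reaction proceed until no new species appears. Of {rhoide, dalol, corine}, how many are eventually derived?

arcine and xelol present → corine forms (R7).
corine and falane present → irdine forms (R8).
irdine present → kyeide forms (R2).
kyeide and qiline present → dalol forms (R9).
rhoide would need valide and kyeide (R4), but valide never forms.
dalol: reached.
corine: reached.
Reached: dalol and corine — 2 of the 3.

2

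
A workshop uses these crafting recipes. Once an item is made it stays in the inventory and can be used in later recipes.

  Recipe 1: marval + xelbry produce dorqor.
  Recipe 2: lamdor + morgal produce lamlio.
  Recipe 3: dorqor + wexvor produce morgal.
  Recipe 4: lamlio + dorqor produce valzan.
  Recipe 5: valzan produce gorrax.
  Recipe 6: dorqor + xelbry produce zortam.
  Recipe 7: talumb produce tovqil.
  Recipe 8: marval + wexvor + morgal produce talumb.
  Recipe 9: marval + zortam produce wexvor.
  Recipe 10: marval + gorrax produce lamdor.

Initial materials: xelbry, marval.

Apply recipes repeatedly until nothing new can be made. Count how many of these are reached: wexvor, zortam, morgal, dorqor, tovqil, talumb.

marval + xelbry → dorqor (Recipe 1).
Using Recipe 6, dorqor and xelbry make zortam.
Using Recipe 9, marval and zortam make wexvor.
dorqor + wexvor → morgal (Recipe 3).
marval + wexvor + morgal → talumb (Recipe 8).
Using Recipe 7, talumb makes tovqil.
wexvor: reached.
zortam: reached.
morgal: reached.
dorqor: reached.
tovqil: reached.
talumb: reached.
All 6 are reached.

6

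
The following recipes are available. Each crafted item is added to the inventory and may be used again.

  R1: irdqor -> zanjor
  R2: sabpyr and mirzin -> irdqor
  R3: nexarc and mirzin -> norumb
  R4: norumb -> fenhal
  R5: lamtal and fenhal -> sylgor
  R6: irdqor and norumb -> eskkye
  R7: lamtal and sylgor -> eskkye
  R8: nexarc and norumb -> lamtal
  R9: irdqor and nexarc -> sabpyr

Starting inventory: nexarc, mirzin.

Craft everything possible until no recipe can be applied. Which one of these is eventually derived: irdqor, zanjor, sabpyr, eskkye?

nexarc and mirzin -> norumb (R3).
Using R8, nexarc and norumb make lamtal.
Using R4, norumb makes fenhal.
Using R5, lamtal and fenhal make sylgor.
lamtal and sylgor -> eskkye (R7).
sabpyr would need irdqor and nexarc (R9), but irdqor is never obtained. zanjor would need irdqor (R1), but irdqor is never obtained. irdqor would need sabpyr and mirzin (R2), but sabpyr is never obtained.

eskkye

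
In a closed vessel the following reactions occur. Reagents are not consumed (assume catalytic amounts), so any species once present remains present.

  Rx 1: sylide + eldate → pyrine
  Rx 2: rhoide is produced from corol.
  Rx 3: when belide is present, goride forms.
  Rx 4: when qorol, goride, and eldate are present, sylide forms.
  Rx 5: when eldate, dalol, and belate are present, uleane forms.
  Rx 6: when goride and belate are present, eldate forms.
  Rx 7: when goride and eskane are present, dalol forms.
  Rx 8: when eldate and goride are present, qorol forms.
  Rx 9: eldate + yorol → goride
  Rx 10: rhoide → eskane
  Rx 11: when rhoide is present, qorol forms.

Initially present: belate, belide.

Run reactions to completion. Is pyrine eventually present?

Yes

belide present → goride forms (Rx 3).
goride and belate present → eldate forms (Rx 6).
eldate and goride present → qorol forms (Rx 8).
qorol, goride, and eldate present → sylide forms (Rx 4).
sylide and eldate present → pyrine forms (Rx 1).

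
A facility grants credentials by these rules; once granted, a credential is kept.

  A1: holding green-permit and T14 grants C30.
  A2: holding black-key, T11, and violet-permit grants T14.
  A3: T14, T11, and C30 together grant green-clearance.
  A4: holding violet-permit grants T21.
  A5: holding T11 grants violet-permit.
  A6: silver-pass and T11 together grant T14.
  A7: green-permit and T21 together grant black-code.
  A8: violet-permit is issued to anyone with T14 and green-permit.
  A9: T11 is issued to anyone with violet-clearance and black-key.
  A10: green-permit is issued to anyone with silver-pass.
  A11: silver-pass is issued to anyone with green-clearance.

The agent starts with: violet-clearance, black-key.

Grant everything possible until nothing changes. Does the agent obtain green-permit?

No

green-permit would need silver-pass (A10), but silver-pass is never granted.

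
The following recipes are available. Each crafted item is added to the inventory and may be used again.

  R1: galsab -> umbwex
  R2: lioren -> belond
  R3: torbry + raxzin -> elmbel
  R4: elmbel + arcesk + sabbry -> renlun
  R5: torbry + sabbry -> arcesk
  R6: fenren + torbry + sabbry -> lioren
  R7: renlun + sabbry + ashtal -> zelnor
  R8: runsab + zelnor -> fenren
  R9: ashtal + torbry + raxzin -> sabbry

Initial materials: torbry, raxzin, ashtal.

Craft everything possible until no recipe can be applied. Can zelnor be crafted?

Yes

Using R9, ashtal, torbry, and raxzin make sabbry.
torbry + raxzin -> elmbel (R3).
Using R5, torbry and sabbry make arcesk.
Using R4, elmbel, arcesk, and sabbry make renlun.
renlun + sabbry + ashtal -> zelnor (R7).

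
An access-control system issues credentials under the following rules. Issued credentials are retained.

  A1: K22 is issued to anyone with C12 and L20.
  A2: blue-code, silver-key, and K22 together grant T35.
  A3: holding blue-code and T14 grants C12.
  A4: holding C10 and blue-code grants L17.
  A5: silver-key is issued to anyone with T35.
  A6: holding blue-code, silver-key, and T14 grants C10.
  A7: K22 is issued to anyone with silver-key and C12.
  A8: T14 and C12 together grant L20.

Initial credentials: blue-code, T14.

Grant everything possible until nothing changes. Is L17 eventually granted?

L17 would need C10 and blue-code (A4), but C10 is never granted.

No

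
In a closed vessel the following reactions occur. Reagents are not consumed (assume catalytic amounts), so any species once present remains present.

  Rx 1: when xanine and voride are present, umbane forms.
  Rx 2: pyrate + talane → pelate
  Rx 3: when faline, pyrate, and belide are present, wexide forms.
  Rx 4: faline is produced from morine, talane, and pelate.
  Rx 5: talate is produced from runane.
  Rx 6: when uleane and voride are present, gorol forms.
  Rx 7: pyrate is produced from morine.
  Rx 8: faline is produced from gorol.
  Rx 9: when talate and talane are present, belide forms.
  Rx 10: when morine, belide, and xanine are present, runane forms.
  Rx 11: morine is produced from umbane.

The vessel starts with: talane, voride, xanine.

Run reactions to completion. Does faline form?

xanine and voride present → umbane forms (Rx 1).
umbane present → morine forms (Rx 11).
morine present → pyrate forms (Rx 7).
pyrate and talane present → pelate forms (Rx 2).
morine, talane, and pelate present → faline forms (Rx 4).

Yes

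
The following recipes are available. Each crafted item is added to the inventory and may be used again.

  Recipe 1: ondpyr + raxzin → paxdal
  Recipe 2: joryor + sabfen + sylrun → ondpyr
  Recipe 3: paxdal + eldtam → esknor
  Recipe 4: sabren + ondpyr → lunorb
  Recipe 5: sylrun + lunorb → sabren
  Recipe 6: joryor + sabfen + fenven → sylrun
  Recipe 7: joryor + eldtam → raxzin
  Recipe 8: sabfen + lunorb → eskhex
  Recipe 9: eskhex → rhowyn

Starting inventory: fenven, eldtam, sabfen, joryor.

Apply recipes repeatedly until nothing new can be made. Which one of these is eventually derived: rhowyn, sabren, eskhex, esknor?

Using Recipe 6, joryor, sabfen, and fenven make sylrun.
joryor + eldtam → raxzin (Recipe 7).
Using Recipe 2, joryor, sabfen, and sylrun make ondpyr.
ondpyr + raxzin → paxdal (Recipe 1).
paxdal + eldtam → esknor (Recipe 3).
rhowyn would need eskhex (Recipe 9), but eskhex is never obtained. sabren would need sylrun and lunorb (Recipe 5), but lunorb is never obtained. eskhex would need sabfen and lunorb (Recipe 8), but lunorb is never obtained.

esknor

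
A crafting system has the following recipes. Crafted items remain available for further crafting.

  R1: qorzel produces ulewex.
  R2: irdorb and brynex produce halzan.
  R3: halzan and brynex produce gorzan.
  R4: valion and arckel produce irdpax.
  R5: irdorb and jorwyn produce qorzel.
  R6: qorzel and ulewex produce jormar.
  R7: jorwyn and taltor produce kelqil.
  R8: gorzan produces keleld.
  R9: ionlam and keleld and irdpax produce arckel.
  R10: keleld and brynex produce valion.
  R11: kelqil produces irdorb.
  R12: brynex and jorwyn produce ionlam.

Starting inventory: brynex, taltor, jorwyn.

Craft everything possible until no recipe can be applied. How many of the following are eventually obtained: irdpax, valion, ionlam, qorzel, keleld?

4

Using R12, brynex and jorwyn make ionlam.
Using R7, jorwyn and taltor make kelqil.
kelqil → irdorb (R11).
irdorb and brynex → halzan (R2).
Using R5, irdorb and jorwyn make qorzel.
halzan and brynex → gorzan (R3).
gorzan → keleld (R8).
Using R10, keleld and brynex make valion.
irdpax would need valion and arckel (R4), but arckel is never obtained.
valion: reached.
ionlam: reached.
qorzel: reached.
keleld: reached.
Reached: valion, ionlam, qorzel, and keleld — 4 of the 5.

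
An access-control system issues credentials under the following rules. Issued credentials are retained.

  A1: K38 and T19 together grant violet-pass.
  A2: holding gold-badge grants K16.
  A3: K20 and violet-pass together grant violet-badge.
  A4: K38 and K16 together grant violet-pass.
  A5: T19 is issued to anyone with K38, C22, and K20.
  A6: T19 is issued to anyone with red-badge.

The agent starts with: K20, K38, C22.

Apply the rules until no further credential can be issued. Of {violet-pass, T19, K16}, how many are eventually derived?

2

Holding K38, C22, and K20 grants T19 (A5).
Holding K38 and T19 grants violet-pass (A1).
violet-pass: reached.
T19: reached.
K16 would need gold-badge (A2), but gold-badge is never granted.
Reached: violet-pass and T19 — 2 of the 3.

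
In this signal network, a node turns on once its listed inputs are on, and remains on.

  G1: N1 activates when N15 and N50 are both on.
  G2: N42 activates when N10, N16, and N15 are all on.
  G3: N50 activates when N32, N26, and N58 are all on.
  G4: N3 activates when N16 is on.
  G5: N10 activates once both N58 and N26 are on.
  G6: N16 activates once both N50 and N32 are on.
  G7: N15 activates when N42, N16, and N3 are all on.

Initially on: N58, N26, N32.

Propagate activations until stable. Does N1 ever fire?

N1 would need N15 and N50 (G1), but N15 never turns on.

No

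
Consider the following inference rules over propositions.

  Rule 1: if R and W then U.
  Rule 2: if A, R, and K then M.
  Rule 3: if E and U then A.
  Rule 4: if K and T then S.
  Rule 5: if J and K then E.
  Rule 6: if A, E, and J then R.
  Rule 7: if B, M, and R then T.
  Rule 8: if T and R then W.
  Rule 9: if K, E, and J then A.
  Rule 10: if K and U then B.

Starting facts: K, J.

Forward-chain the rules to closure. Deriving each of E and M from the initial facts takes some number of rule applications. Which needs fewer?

E: From J and K, Rule 5 gives E. [1 rule application]
M: From J and K, Rule 5 gives E. K, E, and J hold, so A follows (Rule 9). A, E, and J hold, so R follows (Rule 6). From A, R, and K, Rule 2 gives M. [4 rule applications]
E needs fewer.

E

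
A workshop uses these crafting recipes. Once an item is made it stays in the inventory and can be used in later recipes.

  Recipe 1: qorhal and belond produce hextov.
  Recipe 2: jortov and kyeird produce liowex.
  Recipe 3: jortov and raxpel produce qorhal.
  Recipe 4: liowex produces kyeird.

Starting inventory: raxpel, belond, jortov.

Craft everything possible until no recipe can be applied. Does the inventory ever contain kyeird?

kyeird would need liowex (Recipe 4), but liowex is never obtained.

No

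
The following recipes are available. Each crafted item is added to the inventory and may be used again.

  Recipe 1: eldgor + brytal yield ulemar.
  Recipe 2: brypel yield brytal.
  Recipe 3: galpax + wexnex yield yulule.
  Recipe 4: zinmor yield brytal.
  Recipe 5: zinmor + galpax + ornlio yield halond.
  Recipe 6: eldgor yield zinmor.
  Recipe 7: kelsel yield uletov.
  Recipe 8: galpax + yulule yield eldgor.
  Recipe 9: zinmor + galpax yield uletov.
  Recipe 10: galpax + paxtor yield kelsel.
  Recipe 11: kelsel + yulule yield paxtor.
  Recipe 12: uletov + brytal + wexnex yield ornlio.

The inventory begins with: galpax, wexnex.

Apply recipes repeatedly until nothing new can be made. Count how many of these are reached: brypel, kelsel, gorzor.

0

No rule produces brypel, and it is not given.
kelsel would need galpax and paxtor (Recipe 10), but paxtor is never obtained.
No rule produces gorzor, and it is not given.
None of the 3 are reached.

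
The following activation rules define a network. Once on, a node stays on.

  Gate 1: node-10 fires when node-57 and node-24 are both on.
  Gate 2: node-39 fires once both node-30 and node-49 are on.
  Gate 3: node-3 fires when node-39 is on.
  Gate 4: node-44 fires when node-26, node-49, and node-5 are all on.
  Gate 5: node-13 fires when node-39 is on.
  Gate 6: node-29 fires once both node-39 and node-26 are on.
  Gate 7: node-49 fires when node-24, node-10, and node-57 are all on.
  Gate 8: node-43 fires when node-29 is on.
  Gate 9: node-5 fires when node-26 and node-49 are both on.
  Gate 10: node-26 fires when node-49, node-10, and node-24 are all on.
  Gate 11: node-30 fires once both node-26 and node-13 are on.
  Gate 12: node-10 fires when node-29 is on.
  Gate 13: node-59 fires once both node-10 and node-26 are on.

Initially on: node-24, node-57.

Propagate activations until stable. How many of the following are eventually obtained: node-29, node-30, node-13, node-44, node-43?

1

Gate 1: node-57 and node-24 on → node-10 on.
node-24, node-10, and node-57 are on, so node-49 fires (Gate 7).
node-49, node-10, and node-24 are on, so node-26 fires (Gate 10).
node-26 and node-49 are on, so node-5 fires (Gate 9).
node-26, node-49, and node-5 are on, so node-44 fires (Gate 4).
node-29 would need node-39 and node-26 (Gate 6), but node-39 never turns on.
node-30 would need node-26 and node-13 (Gate 11), but node-13 never turns on.
node-13 would need node-39 (Gate 5), but node-39 never turns on.
node-44: reached.
node-43 would need node-29 (Gate 8), but node-29 never turns on.
Reached: node-44 — 1 of the 5.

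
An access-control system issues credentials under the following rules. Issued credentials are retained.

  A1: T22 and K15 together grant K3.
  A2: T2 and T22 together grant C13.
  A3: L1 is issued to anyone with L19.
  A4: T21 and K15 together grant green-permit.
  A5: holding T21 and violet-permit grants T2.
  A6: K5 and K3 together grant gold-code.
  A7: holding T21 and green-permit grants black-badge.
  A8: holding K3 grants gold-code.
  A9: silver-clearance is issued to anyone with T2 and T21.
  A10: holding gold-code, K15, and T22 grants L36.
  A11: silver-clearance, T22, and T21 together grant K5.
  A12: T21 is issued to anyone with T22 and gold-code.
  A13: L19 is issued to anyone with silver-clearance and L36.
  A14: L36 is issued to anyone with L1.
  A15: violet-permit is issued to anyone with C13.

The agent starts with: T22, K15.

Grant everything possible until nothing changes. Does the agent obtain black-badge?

Yes

Holding T22 and K15 grants K3 (A1).
Holding K3 grants gold-code (A8).
Holding T22 and gold-code grants T21 (A12).
Holding T21 and K15 grants green-permit (A4).
Holding T21 and green-permit grants black-badge (A7).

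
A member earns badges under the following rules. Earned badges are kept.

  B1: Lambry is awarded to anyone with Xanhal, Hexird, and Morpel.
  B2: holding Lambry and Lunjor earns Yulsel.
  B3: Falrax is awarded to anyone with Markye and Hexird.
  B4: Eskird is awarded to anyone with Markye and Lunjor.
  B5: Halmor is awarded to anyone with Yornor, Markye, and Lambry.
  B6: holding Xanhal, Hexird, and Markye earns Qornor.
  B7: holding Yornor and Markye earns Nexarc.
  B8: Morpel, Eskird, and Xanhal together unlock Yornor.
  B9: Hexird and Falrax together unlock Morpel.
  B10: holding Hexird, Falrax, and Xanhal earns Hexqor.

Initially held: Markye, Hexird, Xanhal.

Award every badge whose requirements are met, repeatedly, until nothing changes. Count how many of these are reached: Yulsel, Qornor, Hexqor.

With Xanhal, Hexird, and Markye, Qornor is earned (B6).
With Markye and Hexird, Falrax is earned (B3).
With Hexird, Falrax, and Xanhal, Hexqor is earned (B10).
Yulsel would need Lambry and Lunjor (B2), but Lunjor is never earned.
Qornor: reached.
Hexqor: reached.
Reached: Qornor and Hexqor — 2 of the 3.

2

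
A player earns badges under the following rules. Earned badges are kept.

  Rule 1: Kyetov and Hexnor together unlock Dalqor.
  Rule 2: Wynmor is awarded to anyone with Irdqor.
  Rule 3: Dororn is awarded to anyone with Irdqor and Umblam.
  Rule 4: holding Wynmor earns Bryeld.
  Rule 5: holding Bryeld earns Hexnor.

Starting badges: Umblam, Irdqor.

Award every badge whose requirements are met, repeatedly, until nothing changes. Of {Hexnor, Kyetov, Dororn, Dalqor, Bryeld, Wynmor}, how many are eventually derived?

With Irdqor and Umblam, Dororn is earned (Rule 3).
With Irdqor, Wynmor is earned (Rule 2).
With Wynmor, Bryeld is earned (Rule 4).
With Bryeld, Hexnor is earned (Rule 5).
Hexnor: reached.
No rule produces Kyetov, and it is not given.
Dororn: reached.
Dalqor would need Kyetov and Hexnor (Rule 1), but Kyetov is never earned.
Bryeld: reached.
Wynmor: reached.
Reached: Hexnor, Dororn, Bryeld, and Wynmor — 4 of the 6.

4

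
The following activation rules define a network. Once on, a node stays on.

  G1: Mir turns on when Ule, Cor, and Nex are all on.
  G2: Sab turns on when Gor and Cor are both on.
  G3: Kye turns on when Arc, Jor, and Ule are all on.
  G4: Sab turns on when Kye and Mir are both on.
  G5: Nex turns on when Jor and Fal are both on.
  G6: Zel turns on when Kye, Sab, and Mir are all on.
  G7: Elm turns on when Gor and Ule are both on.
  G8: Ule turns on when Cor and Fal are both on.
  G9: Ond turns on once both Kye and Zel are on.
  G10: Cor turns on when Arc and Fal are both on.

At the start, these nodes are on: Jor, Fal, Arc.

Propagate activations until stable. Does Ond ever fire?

Yes

Arc and Fal are on, so Cor turns on (G10).
Jor and Fal are on, so Nex turns on (G5).
Cor and Fal are on, so Ule turns on (G8).
Ule, Cor, and Nex are on, so Mir turns on (G1).
G3: Arc, Jor, and Ule on → Kye on.
Kye and Mir are on, so Sab turns on (G4).
G6: Kye, Sab, and Mir on → Zel on.
G9: Kye and Zel on → Ond on.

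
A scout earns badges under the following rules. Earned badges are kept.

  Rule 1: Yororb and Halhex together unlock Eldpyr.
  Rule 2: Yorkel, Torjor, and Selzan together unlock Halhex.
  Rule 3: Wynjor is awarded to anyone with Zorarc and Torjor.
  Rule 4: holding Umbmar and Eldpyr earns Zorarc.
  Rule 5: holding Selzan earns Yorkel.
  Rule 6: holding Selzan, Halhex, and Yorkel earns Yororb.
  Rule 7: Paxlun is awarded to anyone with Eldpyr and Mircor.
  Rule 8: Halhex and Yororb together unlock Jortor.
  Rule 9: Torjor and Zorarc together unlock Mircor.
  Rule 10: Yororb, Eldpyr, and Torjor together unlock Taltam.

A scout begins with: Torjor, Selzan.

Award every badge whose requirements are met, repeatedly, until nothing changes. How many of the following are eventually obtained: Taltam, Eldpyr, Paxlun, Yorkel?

With Selzan, Yorkel is earned (Rule 5).
With Yorkel, Torjor, and Selzan, Halhex is earned (Rule 2).
With Selzan, Halhex, and Yorkel, Yororb is earned (Rule 6).
With Yororb and Halhex, Eldpyr is earned (Rule 1).
With Yororb, Eldpyr, and Torjor, Taltam is earned (Rule 10).
Taltam: reached.
Eldpyr: reached.
Paxlun would need Eldpyr and Mircor (Rule 7), but Mircor is never earned.
Yorkel: reached.
Reached: Taltam, Eldpyr, and Yorkel — 3 of the 4.

3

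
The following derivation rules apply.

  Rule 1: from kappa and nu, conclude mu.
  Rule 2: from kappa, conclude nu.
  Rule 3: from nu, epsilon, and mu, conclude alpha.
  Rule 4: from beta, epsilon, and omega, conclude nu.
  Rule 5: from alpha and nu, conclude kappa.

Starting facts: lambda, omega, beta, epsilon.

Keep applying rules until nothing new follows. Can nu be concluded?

Yes

beta, epsilon, and omega hold, so nu follows (Rule 4).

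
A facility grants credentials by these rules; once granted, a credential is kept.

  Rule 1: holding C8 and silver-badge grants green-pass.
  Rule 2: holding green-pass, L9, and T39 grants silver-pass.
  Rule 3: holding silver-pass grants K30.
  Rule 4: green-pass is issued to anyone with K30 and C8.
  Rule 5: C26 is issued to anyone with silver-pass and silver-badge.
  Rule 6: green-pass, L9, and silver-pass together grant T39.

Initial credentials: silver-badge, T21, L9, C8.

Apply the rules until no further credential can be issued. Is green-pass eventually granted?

Holding C8 and silver-badge grants green-pass (Rule 1).

Yes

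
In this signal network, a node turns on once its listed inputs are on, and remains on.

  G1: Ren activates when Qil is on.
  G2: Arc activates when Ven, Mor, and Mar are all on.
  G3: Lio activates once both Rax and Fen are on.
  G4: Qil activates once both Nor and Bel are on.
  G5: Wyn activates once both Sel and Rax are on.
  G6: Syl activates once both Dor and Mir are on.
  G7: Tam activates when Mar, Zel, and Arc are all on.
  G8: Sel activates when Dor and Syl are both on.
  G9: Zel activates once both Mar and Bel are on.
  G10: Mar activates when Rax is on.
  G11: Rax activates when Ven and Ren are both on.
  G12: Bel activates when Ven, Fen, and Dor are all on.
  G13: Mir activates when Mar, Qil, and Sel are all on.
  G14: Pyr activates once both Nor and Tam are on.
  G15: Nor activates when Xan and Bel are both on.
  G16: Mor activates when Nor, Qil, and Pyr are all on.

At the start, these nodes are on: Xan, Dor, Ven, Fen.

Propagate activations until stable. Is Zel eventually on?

G12: Ven, Fen, and Dor on → Bel on.
Xan and Bel are on, so Nor activates (G15).
G4: Nor and Bel on → Qil on.
G1: Qil on → Ren on.
G11: Ven and Ren on → Rax on.
G10: Rax on → Mar on.
G9: Mar and Bel on → Zel on.

Yes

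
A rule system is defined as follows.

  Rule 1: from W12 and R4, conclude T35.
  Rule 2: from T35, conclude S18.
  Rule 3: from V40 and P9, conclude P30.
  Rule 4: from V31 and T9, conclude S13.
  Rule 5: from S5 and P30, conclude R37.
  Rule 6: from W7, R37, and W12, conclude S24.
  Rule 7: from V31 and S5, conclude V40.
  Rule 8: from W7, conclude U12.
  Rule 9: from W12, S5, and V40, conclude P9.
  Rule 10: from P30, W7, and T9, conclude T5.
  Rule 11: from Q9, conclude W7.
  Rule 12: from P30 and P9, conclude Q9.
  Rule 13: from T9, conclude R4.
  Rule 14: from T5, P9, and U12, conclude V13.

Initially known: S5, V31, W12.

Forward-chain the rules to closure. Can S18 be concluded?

S18 would need T35 (Rule 2), but T35 is never established.

No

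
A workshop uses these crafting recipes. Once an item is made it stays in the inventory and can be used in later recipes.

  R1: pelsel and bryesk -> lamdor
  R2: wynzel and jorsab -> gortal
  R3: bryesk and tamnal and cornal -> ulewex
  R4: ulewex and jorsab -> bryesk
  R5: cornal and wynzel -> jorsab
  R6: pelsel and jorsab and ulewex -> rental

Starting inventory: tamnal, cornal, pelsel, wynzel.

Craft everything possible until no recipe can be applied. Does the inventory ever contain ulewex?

No

ulewex would need bryesk, tamnal, and cornal (R3), but bryesk is never obtained.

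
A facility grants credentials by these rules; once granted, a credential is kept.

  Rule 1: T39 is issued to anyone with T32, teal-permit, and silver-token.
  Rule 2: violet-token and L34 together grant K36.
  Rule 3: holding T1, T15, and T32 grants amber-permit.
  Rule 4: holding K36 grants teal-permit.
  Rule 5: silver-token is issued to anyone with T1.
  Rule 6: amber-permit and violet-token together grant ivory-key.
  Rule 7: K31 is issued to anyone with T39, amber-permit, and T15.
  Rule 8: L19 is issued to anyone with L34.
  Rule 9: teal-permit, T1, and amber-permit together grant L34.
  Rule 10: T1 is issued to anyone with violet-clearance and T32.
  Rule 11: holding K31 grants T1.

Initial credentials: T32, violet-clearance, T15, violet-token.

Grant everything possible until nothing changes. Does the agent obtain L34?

L34 would need teal-permit, T1, and amber-permit (Rule 9), but teal-permit is never granted.

No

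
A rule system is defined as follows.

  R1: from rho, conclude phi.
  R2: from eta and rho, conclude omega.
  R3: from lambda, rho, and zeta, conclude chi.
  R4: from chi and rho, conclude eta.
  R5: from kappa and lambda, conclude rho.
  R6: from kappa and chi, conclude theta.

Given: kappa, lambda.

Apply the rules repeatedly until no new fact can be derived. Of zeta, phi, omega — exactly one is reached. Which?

From kappa and lambda, R5 gives rho.
From rho, R1 gives phi.
No rule produces zeta, and it is not given. omega would need eta and rho (R2), but eta is never established.

phi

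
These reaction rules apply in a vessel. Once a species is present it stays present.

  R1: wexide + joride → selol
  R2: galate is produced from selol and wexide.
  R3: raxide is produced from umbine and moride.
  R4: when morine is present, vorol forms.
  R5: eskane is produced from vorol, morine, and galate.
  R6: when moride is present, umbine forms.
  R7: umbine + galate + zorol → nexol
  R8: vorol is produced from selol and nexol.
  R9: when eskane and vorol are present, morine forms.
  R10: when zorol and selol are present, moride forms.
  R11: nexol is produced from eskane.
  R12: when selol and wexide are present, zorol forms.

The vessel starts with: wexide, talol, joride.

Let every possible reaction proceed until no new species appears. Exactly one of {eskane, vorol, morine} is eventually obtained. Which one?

vorol

wexide and joride present → selol forms (R1).
selol and wexide present → galate forms (R2).
selol and wexide present → zorol forms (R12).
zorol and selol present → moride forms (R10).
moride present → umbine forms (R6).
umbine, galate, and zorol present → nexol forms (R7).
selol and nexol present → vorol forms (R8).
eskane would need vorol, morine, and galate (R5), but morine never forms. morine would need eskane and vorol (R9), but eskane never forms.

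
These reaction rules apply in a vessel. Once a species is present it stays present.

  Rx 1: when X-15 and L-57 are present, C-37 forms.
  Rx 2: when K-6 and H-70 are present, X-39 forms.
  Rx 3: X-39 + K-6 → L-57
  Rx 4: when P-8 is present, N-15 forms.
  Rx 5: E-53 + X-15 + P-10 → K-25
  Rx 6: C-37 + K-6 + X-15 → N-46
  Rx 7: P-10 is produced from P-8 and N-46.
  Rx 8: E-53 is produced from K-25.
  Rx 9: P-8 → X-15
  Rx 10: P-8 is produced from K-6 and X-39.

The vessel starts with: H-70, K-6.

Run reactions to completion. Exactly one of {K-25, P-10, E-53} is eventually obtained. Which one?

K-6 and H-70 present → X-39 forms (Rx 2).
X-39 and K-6 present → L-57 forms (Rx 3).
K-6 and X-39 present → P-8 forms (Rx 10).
P-8 present → X-15 forms (Rx 9).
X-15 and L-57 present → C-37 forms (Rx 1).
C-37, K-6, and X-15 present → N-46 forms (Rx 6).
P-8 and N-46 present → P-10 forms (Rx 7).
E-53 would need K-25 (Rx 8), but K-25 never forms. K-25 would need E-53, X-15, and P-10 (Rx 5), but E-53 never forms.

P-10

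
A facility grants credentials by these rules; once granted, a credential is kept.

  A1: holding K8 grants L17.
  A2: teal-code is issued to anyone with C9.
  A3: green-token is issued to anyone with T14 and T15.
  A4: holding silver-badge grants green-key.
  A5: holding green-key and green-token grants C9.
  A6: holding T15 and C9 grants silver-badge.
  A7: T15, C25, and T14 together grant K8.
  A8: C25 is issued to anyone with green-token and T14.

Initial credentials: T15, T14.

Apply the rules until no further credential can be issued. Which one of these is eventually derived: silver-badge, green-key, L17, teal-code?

L17

Holding T14 and T15 grants green-token (A3).
Holding green-token and T14 grants C25 (A8).
Holding T15, C25, and T14 grants K8 (A7).
Holding K8 grants L17 (A1).
green-key would need silver-badge (A4), but silver-badge is never granted. silver-badge would need T15 and C9 (A6), but C9 is never granted. teal-code would need C9 (A2), but C9 is never granted.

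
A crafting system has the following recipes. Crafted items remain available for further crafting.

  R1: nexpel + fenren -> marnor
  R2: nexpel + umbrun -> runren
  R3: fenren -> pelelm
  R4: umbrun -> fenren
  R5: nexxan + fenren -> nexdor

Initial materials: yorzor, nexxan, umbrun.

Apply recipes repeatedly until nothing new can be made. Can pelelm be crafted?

Yes

Using R4, umbrun makes fenren.
fenren -> pelelm (R3).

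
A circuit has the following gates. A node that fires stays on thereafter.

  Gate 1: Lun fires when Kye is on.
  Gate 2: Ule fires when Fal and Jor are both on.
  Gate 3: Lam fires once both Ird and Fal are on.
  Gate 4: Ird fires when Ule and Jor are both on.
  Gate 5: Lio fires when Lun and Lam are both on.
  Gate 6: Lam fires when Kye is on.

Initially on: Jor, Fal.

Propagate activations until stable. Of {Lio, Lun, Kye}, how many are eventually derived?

0

Lio would need Lun and Lam (Gate 5), but Lun never turns on.
Lun would need Kye (Gate 1), but Kye never turns on.
No rule produces Kye, and it is not given.
None of the 3 are reached.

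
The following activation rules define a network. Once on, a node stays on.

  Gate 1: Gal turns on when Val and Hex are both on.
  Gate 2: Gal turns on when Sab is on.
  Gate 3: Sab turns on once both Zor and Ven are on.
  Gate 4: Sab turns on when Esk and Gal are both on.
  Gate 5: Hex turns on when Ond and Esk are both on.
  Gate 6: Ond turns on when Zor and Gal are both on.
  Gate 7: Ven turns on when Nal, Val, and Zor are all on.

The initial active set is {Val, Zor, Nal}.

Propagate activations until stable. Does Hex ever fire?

Hex would need Ond and Esk (Gate 5), but Esk never turns on.

No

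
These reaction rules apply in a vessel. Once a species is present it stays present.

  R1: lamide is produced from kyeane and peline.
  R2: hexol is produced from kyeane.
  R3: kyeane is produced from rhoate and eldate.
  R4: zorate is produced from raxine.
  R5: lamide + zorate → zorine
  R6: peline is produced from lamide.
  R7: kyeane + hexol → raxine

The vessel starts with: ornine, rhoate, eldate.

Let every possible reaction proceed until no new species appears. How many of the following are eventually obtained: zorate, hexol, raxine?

3

rhoate and eldate present → kyeane forms (R3).
kyeane present → hexol forms (R2).
kyeane and hexol present → raxine forms (R7).
raxine present → zorate forms (R4).
zorate: reached.
hexol: reached.
raxine: reached.
All 3 are reached.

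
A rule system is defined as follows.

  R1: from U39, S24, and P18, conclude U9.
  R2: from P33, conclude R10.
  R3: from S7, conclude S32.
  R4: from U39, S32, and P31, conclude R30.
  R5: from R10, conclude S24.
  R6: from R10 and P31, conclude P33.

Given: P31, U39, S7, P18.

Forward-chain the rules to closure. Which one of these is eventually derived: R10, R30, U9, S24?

From S7, R3 gives S32.
From U39, S32, and P31, R4 gives R30.
R10 would need P33 (R2), but P33 is never established. U9 would need U39, S24, and P18 (R1), but S24 is never established. S24 would need R10 (R5), but R10 is never established.

R30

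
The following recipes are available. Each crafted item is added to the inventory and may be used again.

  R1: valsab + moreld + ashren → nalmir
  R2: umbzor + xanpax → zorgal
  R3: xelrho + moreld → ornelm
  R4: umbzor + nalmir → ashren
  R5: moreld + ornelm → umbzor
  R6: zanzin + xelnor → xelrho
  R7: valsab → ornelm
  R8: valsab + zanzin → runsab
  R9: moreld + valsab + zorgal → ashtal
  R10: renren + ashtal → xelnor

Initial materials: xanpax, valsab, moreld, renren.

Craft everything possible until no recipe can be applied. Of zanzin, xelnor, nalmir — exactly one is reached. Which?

xelnor

Using R7, valsab makes ornelm.
Using R5, moreld and ornelm make umbzor.
Using R2, umbzor and xanpax make zorgal.
moreld + valsab + zorgal → ashtal (R9).
renren + ashtal → xelnor (R10).
No rule produces zanzin, and it is not given. nalmir would need valsab, moreld, and ashren (R1), but ashren is never obtained.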